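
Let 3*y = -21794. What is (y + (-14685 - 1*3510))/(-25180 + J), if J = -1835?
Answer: 76379/81045 ≈ 0.94243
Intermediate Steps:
y = -21794/3 (y = (1/3)*(-21794) = -21794/3 ≈ -7264.7)
(y + (-14685 - 1*3510))/(-25180 + J) = (-21794/3 + (-14685 - 1*3510))/(-25180 - 1835) = (-21794/3 + (-14685 - 3510))/(-27015) = (-21794/3 - 18195)*(-1/27015) = -76379/3*(-1/27015) = 76379/81045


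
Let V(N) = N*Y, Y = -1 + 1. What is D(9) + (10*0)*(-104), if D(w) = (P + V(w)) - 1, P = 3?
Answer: 2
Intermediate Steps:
Y = 0
V(N) = 0 (V(N) = N*0 = 0)
D(w) = 2 (D(w) = (3 + 0) - 1 = 3 - 1 = 2)
D(9) + (10*0)*(-104) = 2 + (10*0)*(-104) = 2 + 0*(-104) = 2 + 0 = 2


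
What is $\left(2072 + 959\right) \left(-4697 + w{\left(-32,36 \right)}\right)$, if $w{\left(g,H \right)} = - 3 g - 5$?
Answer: $-13960786$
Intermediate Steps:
$w{\left(g,H \right)} = -5 - 3 g$
$\left(2072 + 959\right) \left(-4697 + w{\left(-32,36 \right)}\right) = \left(2072 + 959\right) \left(-4697 - -91\right) = 3031 \left(-4697 + \left(-5 + 96\right)\right) = 3031 \left(-4697 + 91\right) = 3031 \left(-4606\right) = -13960786$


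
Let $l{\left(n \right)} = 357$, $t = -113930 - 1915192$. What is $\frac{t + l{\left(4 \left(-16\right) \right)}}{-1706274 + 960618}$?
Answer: $\frac{676255}{248552} \approx 2.7208$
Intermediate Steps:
$t = -2029122$
$\frac{t + l{\left(4 \left(-16\right) \right)}}{-1706274 + 960618} = \frac{-2029122 + 357}{-1706274 + 960618} = - \frac{2028765}{-745656} = \left(-2028765\right) \left(- \frac{1}{745656}\right) = \frac{676255}{248552}$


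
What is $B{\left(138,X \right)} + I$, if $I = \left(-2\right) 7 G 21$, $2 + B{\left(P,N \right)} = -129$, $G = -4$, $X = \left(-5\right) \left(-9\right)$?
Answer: $1045$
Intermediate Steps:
$X = 45$
$B{\left(P,N \right)} = -131$ ($B{\left(P,N \right)} = -2 - 129 = -131$)
$I = 1176$ ($I = \left(-2\right) 7 \left(-4\right) 21 = \left(-14\right) \left(-4\right) 21 = 56 \cdot 21 = 1176$)
$B{\left(138,X \right)} + I = -131 + 1176 = 1045$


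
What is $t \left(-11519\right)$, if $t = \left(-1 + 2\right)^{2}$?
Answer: $-11519$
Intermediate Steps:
$t = 1$ ($t = 1^{2} = 1$)
$t \left(-11519\right) = 1 \left(-11519\right) = -11519$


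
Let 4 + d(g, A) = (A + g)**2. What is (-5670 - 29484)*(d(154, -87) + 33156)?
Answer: -1323231714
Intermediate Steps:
d(g, A) = -4 + (A + g)**2
(-5670 - 29484)*(d(154, -87) + 33156) = (-5670 - 29484)*((-4 + (-87 + 154)**2) + 33156) = -35154*((-4 + 67**2) + 33156) = -35154*((-4 + 4489) + 33156) = -35154*(4485 + 33156) = -35154*37641 = -1323231714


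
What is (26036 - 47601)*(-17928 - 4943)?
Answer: 493213115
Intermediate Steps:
(26036 - 47601)*(-17928 - 4943) = -21565*(-22871) = 493213115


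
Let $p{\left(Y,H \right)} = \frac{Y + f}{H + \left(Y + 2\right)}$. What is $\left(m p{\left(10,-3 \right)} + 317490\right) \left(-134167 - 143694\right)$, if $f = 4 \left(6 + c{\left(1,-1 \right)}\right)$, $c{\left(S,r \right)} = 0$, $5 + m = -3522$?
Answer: $- \frac{760642264612}{9} \approx -8.4516 \cdot 10^{10}$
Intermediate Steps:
$m = -3527$ ($m = -5 - 3522 = -3527$)
$f = 24$ ($f = 4 \left(6 + 0\right) = 4 \cdot 6 = 24$)
$p{\left(Y,H \right)} = \frac{24 + Y}{2 + H + Y}$ ($p{\left(Y,H \right)} = \frac{Y + 24}{H + \left(Y + 2\right)} = \frac{24 + Y}{H + \left(2 + Y\right)} = \frac{24 + Y}{2 + H + Y}$)
$\left(m p{\left(10,-3 \right)} + 317490\right) \left(-134167 - 143694\right) = \left(- 3527 \frac{24 + 10}{2 - 3 + 10} + 317490\right) \left(-134167 - 143694\right) = \left(- 3527 \cdot \frac{1}{9} \cdot 34 + 317490\right) \left(-277861\right) = \left(\left(-3527\right) \frac{34}{9} + 317490\right) \left(-277861\right) = \left(- \frac{119918}{9} + 317490\right) \left(-277861\right) = \frac{2737492}{9} \left(-277861\right) = - \frac{760642264612}{9}$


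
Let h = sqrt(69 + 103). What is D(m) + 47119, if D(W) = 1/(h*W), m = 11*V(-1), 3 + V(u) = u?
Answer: 47119 - sqrt(43)/3784 ≈ 47119.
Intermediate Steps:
V(u) = -3 + u
h = 2*sqrt(43) (h = sqrt(172) = 2*sqrt(43) ≈ 13.115)
m = -44 (m = 11*(-3 - 1) = 11*(-4) = -44)
D(W) = sqrt(43)/(86*W) (D(W) = 1/((2*sqrt(43))*W) = 1/(2*W*sqrt(43)) = sqrt(43)/(86*W))
D(m) + 47119 = (1/86)*sqrt(43)/(-44) + 47119 = (1/86)*sqrt(43)*(-1/44) + 47119 = -sqrt(43)/3784 + 47119 = 47119 - sqrt(43)/3784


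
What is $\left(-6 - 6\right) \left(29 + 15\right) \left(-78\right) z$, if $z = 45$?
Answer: $1853280$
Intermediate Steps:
$\left(-6 - 6\right) \left(29 + 15\right) \left(-78\right) z = \left(-6 - 6\right) \left(29 + 15\right) \left(-78\right) 45 = \left(-12\right) 44 \left(-78\right) 45 = \left(-528\right) \left(-78\right) 45 = 41184 \cdot 45 = 1853280$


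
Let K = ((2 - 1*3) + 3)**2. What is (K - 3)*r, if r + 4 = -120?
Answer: -124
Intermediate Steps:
r = -124 (r = -4 - 120 = -124)
K = 4 (K = ((2 - 3) + 3)**2 = (-1 + 3)**2 = 2**2 = 4)
(K - 3)*r = (4 - 3)*(-124) = 1*(-124) = -124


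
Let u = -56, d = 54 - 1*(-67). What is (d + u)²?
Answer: 4225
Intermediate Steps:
d = 121 (d = 54 + 67 = 121)
(d + u)² = (121 - 56)² = 65² = 4225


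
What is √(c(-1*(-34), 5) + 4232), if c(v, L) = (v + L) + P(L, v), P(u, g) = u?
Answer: 2*√1069 ≈ 65.391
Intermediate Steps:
c(v, L) = v + 2*L (c(v, L) = (v + L) + L = (L + v) + L = v + 2*L)
√(c(-1*(-34), 5) + 4232) = √((-1*(-34) + 2*5) + 4232) = √((34 + 10) + 4232) = √(44 + 4232) = √4276 = 2*√1069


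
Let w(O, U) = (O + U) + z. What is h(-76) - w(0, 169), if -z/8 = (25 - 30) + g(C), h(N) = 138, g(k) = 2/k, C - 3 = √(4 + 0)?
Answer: -339/5 ≈ -67.800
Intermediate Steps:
C = 5 (C = 3 + √(4 + 0) = 3 + √4 = 3 + 2 = 5)
z = 184/5 (z = -8*((25 - 30) + 2/5) = -8*(-5 + 2*(⅕)) = -8*(-5 + ⅖) = -8*(-23/5) = 184/5 ≈ 36.800)
w(O, U) = 184/5 + O + U (w(O, U) = (O + U) + 184/5 = 184/5 + O + U)
h(-76) - w(0, 169) = 138 - (184/5 + 0 + 169) = 138 - 1*1029/5 = 138 - 1029/5 = -339/5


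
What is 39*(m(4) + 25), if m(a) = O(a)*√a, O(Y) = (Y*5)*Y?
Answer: 7215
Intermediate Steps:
O(Y) = 5*Y² (O(Y) = (5*Y)*Y = 5*Y²)
m(a) = 5*a^(5/2) (m(a) = (5*a²)*√a = 5*a^(5/2))
39*(m(4) + 25) = 39*(5*4^(5/2) + 25) = 39*(5*32 + 25) = 39*(160 + 25) = 39*185 = 7215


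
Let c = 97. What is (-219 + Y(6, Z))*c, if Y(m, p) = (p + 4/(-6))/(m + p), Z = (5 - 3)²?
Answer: -63632/3 ≈ -21211.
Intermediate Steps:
Z = 4 (Z = 2² = 4)
Y(m, p) = (-⅔ + p)/(m + p) (Y(m, p) = (p + 4*(-⅙))/(m + p) = (p - ⅔)/(m + p) = (-⅔ + p)/(m + p))
(-219 + Y(6, Z))*c = (-219 + (-⅔ + 4)/(6 + 4))*97 = (-219 + (10/3)/10)*97 = (-219 + (⅒)*(10/3))*97 = (-219 + ⅓)*97 = -656/3*97 = -63632/3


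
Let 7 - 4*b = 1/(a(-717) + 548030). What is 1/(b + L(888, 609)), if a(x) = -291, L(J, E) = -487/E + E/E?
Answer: 333573051/650576845 ≈ 0.51273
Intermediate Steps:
L(J, E) = 1 - 487/E (L(J, E) = -487/E + 1 = 1 - 487/E)
b = 958543/547739 (b = 7/4 - 1/(4*(-291 + 548030)) = 7/4 - 1/4/547739 = 7/4 - 1/4*1/547739 = 7/4 - 1/2190956 = 958543/547739 ≈ 1.7500)
1/(b + L(888, 609)) = 1/(958543/547739 + (-487 + 609)/609) = 1/(958543/547739 + (1/609)*122) = 1/(958543/547739 + 122/609) = 1/(650576845/333573051) = 333573051/650576845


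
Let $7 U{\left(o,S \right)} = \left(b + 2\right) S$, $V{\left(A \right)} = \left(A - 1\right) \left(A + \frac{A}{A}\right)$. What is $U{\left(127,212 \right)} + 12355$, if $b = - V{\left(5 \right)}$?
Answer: $\frac{81821}{7} \approx 11689.0$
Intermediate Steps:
$V{\left(A \right)} = \left(1 + A\right) \left(-1 + A\right)$ ($V{\left(A \right)} = \left(-1 + A\right) \left(A + 1\right) = \left(-1 + A\right) \left(1 + A\right) = \left(1 + A\right) \left(-1 + A\right)$)
$b = -24$ ($b = - (-1 + 5^{2}) = - (-1 + 25) = \left(-1\right) 24 = -24$)
$U{\left(o,S \right)} = - \frac{22 S}{7}$ ($U{\left(o,S \right)} = \frac{\left(-24 + 2\right) S}{7} = \frac{\left(-22\right) S}{7} = - \frac{22 S}{7}$)
$U{\left(127,212 \right)} + 12355 = \left(- \frac{22}{7}\right) 212 + 12355 = - \frac{4664}{7} + 12355 = \frac{81821}{7}$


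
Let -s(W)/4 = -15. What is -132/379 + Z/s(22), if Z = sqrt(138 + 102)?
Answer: -132/379 + sqrt(15)/15 ≈ -0.090086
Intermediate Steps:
Z = 4*sqrt(15) (Z = sqrt(240) = 4*sqrt(15) ≈ 15.492)
s(W) = 60 (s(W) = -4*(-15) = 60)
-132/379 + Z/s(22) = -132/379 + (4*sqrt(15))/60 = -132*1/379 + (4*sqrt(15))*(1/60) = -132/379 + sqrt(15)/15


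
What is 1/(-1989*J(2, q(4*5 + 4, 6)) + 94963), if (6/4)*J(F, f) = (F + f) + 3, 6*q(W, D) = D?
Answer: 1/87007 ≈ 1.1493e-5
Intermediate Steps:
q(W, D) = D/6
J(F, f) = 2 + 2*F/3 + 2*f/3 (J(F, f) = 2*((F + f) + 3)/3 = 2*(3 + F + f)/3 = 2 + 2*F/3 + 2*f/3)
1/(-1989*J(2, q(4*5 + 4, 6)) + 94963) = 1/(-1989*(2 + (2/3)*2 + 2*((1/6)*6)/3) + 94963) = 1/(-1989*(2 + 4/3 + (2/3)*1) + 94963) = 1/(-1989*(2 + 4/3 + 2/3) + 94963) = 1/(-1989*4 + 94963) = 1/(-7956 + 94963) = 1/87007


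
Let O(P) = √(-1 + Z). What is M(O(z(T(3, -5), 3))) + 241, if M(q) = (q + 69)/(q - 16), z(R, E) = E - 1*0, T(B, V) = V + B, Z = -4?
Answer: 61802/261 - 85*I*√5/261 ≈ 236.79 - 0.72822*I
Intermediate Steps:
T(B, V) = B + V
z(R, E) = E (z(R, E) = E + 0 = E)
O(P) = I*√5 (O(P) = √(-1 - 4) = √(-5) = I*√5)
M(q) = (69 + q)/(-16 + q)
M(O(z(T(3, -5), 3))) + 241 = (69 + I*√5)/(-16 + I*√5) + 241 = 241 + (69 + I*√5)/(-16 + I*√5)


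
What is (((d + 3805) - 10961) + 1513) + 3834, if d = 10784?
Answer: 8975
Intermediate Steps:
(((d + 3805) - 10961) + 1513) + 3834 = (((10784 + 3805) - 10961) + 1513) + 3834 = ((14589 - 10961) + 1513) + 3834 = (3628 + 1513) + 3834 = 5141 + 3834 = 8975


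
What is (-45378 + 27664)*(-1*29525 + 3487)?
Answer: 461237132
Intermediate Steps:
(-45378 + 27664)*(-1*29525 + 3487) = -17714*(-29525 + 3487) = -17714*(-26038) = 461237132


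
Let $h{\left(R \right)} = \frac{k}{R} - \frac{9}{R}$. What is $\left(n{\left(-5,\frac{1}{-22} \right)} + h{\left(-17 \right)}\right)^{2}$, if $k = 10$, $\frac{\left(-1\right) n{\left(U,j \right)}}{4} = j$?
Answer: $\frac{529}{34969} \approx 0.015128$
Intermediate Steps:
$n{\left(U,j \right)} = - 4 j$
$h{\left(R \right)} = \frac{1}{R}$ ($h{\left(R \right)} = \frac{10}{R} - \frac{9}{R} = \frac{1}{R}$)
$\left(n{\left(-5,\frac{1}{-22} \right)} + h{\left(-17 \right)}\right)^{2} = \left(- \frac{4}{-22} + \frac{1}{-17}\right)^{2} = \left(\left(-4\right) \left(- \frac{1}{22}\right) - \frac{1}{17}\right)^{2} = \left(\frac{2}{11} - \frac{1}{17}\right)^{2} = \left(\frac{23}{187}\right)^{2} = \frac{529}{34969}$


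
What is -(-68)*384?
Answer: 26112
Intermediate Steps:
-(-68)*384 = -1*(-26112) = 26112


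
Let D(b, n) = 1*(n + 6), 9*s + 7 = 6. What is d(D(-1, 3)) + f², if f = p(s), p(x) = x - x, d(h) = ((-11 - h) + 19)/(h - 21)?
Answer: 1/12 ≈ 0.083333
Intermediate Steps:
s = -⅑ (s = -7/9 + (⅑)*6 = -7/9 + ⅔ = -⅑ ≈ -0.11111)
D(b, n) = 6 + n (D(b, n) = 1*(6 + n) = 6 + n)
d(h) = (8 - h)/(-21 + h)
p(x) = 0
f = 0
d(D(-1, 3)) + f² = (8 - (6 + 3))/(-21 + (6 + 3)) + 0² = (8 - 1*9)/(-21 + 9) + 0 = (8 - 9)/(-12) + 0 = -1/12*(-1) + 0 = 1/12 + 0 = 1/12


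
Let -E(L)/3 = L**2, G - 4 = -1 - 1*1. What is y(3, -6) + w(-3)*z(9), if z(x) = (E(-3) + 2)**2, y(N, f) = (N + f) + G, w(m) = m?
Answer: -1876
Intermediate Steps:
G = 2 (G = 4 + (-1 - 1*1) = 4 + (-1 - 1) = 4 - 2 = 2)
y(N, f) = 2 + N + f (y(N, f) = (N + f) + 2 = 2 + N + f)
E(L) = -3*L**2
z(x) = 625 (z(x) = (-3*(-3)**2 + 2)**2 = (-3*9 + 2)**2 = (-27 + 2)**2 = (-25)**2 = 625)
y(3, -6) + w(-3)*z(9) = (2 + 3 - 6) - 3*625 = -1 - 1875 = -1876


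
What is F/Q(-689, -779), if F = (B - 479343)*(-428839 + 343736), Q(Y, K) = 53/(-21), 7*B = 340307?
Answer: -769780634046/53 ≈ -1.4524e+10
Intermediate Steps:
B = 340307/7 (B = (1/7)*340307 = 340307/7 ≈ 48615.)
Q(Y, K) = -53/21 (Q(Y, K) = 53*(-1/21) = -53/21)
F = 256593544682/7 (F = (340307/7 - 479343)*(-428839 + 343736) = -3015094/7*(-85103) = 256593544682/7 ≈ 3.6656e+10)
F/Q(-689, -779) = 256593544682/(7*(-53/21)) = (256593544682/7)*(-21/53) = -769780634046/53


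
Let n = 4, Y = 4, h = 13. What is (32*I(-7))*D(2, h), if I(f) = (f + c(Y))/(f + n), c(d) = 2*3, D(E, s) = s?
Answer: 416/3 ≈ 138.67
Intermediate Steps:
c(d) = 6
I(f) = (6 + f)/(4 + f) (I(f) = (f + 6)/(f + 4) = (6 + f)/(4 + f))
(32*I(-7))*D(2, h) = (32*((6 - 7)/(4 - 7)))*13 = (32*(-1/(-3)))*13 = (32*(-⅓*(-1)))*13 = (32*(⅓))*13 = (32/3)*13 = 416/3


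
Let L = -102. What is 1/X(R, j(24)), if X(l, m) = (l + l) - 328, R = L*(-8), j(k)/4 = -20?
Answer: 1/1304 ≈ 0.00076687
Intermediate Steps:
j(k) = -80 (j(k) = 4*(-20) = -80)
R = 816 (R = -102*(-8) = 816)
X(l, m) = -328 + 2*l (X(l, m) = 2*l - 328 = -328 + 2*l)
1/X(R, j(24)) = 1/(-328 + 2*816) = 1/(-328 + 1632) = 1/1304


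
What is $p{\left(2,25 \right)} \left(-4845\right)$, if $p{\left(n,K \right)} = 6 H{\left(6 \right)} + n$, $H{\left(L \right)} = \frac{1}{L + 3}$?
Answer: $-12920$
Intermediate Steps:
$H{\left(L \right)} = \frac{1}{3 + L}$
$p{\left(n,K \right)} = \frac{2}{3} + n$ ($p{\left(n,K \right)} = \frac{6}{3 + 6} + n = \frac{6}{9} + n = 6 \cdot \frac{1}{9} + n = \frac{2}{3} + n$)
$p{\left(2,25 \right)} \left(-4845\right) = \left(\frac{2}{3} + 2\right) \left(-4845\right) = \frac{8}{3} \left(-4845\right) = -12920$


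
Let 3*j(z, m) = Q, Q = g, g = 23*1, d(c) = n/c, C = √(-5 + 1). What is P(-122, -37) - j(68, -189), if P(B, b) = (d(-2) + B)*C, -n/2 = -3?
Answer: -23/3 - 250*I ≈ -7.6667 - 250.0*I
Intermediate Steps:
C = 2*I (C = √(-4) = 2*I ≈ 2.0*I)
n = 6 (n = -2*(-3) = 6)
d(c) = 6/c
g = 23
P(B, b) = 2*I*(-3 + B) (P(B, b) = (6/(-2) + B)*(2*I) = (6*(-½) + B)*(2*I) = (-3 + B)*(2*I) = 2*I*(-3 + B))
Q = 23
j(z, m) = 23/3 (j(z, m) = (⅓)*23 = 23/3)
P(-122, -37) - j(68, -189) = 2*I*(-3 - 122) - 1*23/3 = 2*I*(-125) - 23/3 = -250*I - 23/3 = -23/3 - 250*I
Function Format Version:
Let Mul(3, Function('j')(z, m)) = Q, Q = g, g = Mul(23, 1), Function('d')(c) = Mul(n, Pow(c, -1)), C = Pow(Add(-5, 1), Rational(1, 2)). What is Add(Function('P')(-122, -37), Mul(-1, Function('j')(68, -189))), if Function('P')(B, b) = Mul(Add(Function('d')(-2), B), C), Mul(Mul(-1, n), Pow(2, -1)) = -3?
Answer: Add(Rational(-23, 3), Mul(-250, I)) ≈ Add(-7.6667, Mul(-250.00, I))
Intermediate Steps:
C = Mul(2, I) (C = Pow(-4, Rational(1, 2)) = Mul(2, I) ≈ Mul(2.0000, I))
n = 6 (n = Mul(-2, -3) = 6)
Function('d')(c) = Mul(6, Pow(c, -1))
g = 23
Function('P')(B, b) = Mul(2, I, Add(-3, B)) (Function('P')(B, b) = Mul(Add(Mul(6, Pow(-2, -1)), B), Mul(2, I)) = Mul(Add(Mul(6, Rational(-1, 2)), B), Mul(2, I)) = Mul(Add(-3, B), Mul(2, I)) = Mul(2, I, Add(-3, B)))
Q = 23
Function('j')(z, m) = Rational(23, 3) (Function('j')(z, m) = Mul(Rational(1, 3), 23) = Rational(23, 3))
Add(Function('P')(-122, -37), Mul(-1, Function('j')(68, -189))) = Add(Mul(2, I, Add(-3, -122)), Mul(-1, Rational(23, 3))) = Add(Mul(2, I, -125), Rational(-23, 3)) = Add(Mul(-250, I), Rational(-23, 3)) = Add(Rational(-23, 3), Mul(-250, I))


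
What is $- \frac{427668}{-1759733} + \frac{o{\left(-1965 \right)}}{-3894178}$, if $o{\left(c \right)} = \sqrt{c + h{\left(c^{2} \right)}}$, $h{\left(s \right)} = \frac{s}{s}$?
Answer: $\frac{427668}{1759733} - \frac{i \sqrt{491}}{1947089} \approx 0.24303 - 1.138 \cdot 10^{-5} i$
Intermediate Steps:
$h{\left(s \right)} = 1$
$o{\left(c \right)} = \sqrt{1 + c}$ ($o{\left(c \right)} = \sqrt{c + 1} = \sqrt{1 + c}$)
$- \frac{427668}{-1759733} + \frac{o{\left(-1965 \right)}}{-3894178} = - \frac{427668}{-1759733} + \frac{\sqrt{1 - 1965}}{-3894178} = \left(-427668\right) \left(- \frac{1}{1759733}\right) + \sqrt{-1964} \left(- \frac{1}{3894178}\right) = \frac{427668}{1759733} + 2 i \sqrt{491} \left(- \frac{1}{3894178}\right) = \frac{427668}{1759733} - \frac{i \sqrt{491}}{1947089}$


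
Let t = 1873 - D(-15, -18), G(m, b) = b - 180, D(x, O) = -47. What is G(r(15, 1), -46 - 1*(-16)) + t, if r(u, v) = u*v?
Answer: 1710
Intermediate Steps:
G(m, b) = -180 + b
t = 1920 (t = 1873 - 1*(-47) = 1873 + 47 = 1920)
G(r(15, 1), -46 - 1*(-16)) + t = (-180 + (-46 - 1*(-16))) + 1920 = (-180 + (-46 + 16)) + 1920 = (-180 - 30) + 1920 = -210 + 1920 = 1710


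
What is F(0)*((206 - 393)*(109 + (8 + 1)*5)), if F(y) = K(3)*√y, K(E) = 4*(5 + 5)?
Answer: 0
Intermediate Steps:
K(E) = 40 (K(E) = 4*10 = 40)
F(y) = 40*√y
F(0)*((206 - 393)*(109 + (8 + 1)*5)) = (40*√0)*((206 - 393)*(109 + (8 + 1)*5)) = (40*0)*(-187*(109 + 9*5)) = 0*(-187*(109 + 45)) = 0*(-187*154) = 0*(-28798) = 0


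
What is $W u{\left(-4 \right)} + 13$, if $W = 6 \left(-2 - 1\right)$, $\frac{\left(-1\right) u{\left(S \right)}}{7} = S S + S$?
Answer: $1525$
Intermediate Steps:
$u{\left(S \right)} = - 7 S - 7 S^{2}$ ($u{\left(S \right)} = - 7 \left(S S + S\right) = - 7 \left(S^{2} + S\right) = - 7 \left(S + S^{2}\right) = - 7 S - 7 S^{2}$)
$W = -18$ ($W = 6 \left(-3\right) = -18$)
$W u{\left(-4 \right)} + 13 = - 18 \left(\left(-7\right) \left(-4\right) \left(1 - 4\right)\right) + 13 = - 18 \left(\left(-7\right) \left(-4\right) \left(-3\right)\right) + 13 = \left(-18\right) \left(-84\right) + 13 = 1512 + 13 = 1525$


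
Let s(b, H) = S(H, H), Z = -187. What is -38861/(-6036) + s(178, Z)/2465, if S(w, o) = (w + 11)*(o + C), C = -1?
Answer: 295511533/14878740 ≈ 19.861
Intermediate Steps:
S(w, o) = (-1 + o)*(11 + w) (S(w, o) = (w + 11)*(o - 1) = (11 + w)*(-1 + o) = (-1 + o)*(11 + w))
s(b, H) = -11 + H² + 10*H (s(b, H) = -11 - H + 11*H + H*H = -11 - H + 11*H + H² = -11 + H² + 10*H)
-38861/(-6036) + s(178, Z)/2465 = -38861/(-6036) + (-11 + (-187)² + 10*(-187))/2465 = -38861*(-1/6036) + (-11 + 34969 - 1870)*(1/2465) = 38861/6036 + 33088*(1/2465) = 38861/6036 + 33088/2465 = 295511533/14878740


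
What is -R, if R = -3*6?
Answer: 18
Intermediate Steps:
R = -18
-R = -1*(-18) = 18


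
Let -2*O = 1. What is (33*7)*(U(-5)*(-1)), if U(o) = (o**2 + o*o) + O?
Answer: -22869/2 ≈ -11435.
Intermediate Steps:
O = -1/2 (O = -1/2*1 = -1/2 ≈ -0.50000)
U(o) = -1/2 + 2*o**2 (U(o) = (o**2 + o*o) - 1/2 = (o**2 + o**2) - 1/2 = 2*o**2 - 1/2 = -1/2 + 2*o**2)
(33*7)*(U(-5)*(-1)) = (33*7)*((-1/2 + 2*(-5)**2)*(-1)) = 231*((-1/2 + 2*25)*(-1)) = 231*((-1/2 + 50)*(-1)) = 231*((99/2)*(-1)) = 231*(-99/2) = -22869/2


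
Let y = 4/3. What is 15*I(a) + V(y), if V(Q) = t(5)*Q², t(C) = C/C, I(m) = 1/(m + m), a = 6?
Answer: 109/36 ≈ 3.0278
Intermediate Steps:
I(m) = 1/(2*m)
y = 4/3 (y = 4*(⅓) = 4/3 ≈ 1.3333)
t(C) = 1
V(Q) = Q² (V(Q) = 1*Q² = Q²)
15*I(a) + V(y) = 15*((½)/6) + (4/3)² = 15*((½)*(⅙)) + 16/9 = 15*(1/12) + 16/9 = 5/4 + 16/9 = 109/36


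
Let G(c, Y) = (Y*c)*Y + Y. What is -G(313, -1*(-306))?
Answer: -29308374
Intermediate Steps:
G(c, Y) = Y + c*Y² (G(c, Y) = c*Y² + Y = Y + c*Y²)
-G(313, -1*(-306)) = -(-1*(-306))*(1 - 1*(-306)*313) = -306*(1 + 306*313) = -306*(1 + 95778) = -306*95779 = -1*29308374 = -29308374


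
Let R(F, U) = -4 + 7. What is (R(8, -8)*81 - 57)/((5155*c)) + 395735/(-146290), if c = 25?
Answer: -10194627637/3770624750 ≈ -2.7037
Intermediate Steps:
R(F, U) = 3
(R(8, -8)*81 - 57)/((5155*c)) + 395735/(-146290) = (3*81 - 57)/((5155*25)) + 395735/(-146290) = (243 - 57)/128875 + 395735*(-1/146290) = 186*(1/128875) - 79147/29258 = 186/128875 - 79147/29258 = -10194627637/3770624750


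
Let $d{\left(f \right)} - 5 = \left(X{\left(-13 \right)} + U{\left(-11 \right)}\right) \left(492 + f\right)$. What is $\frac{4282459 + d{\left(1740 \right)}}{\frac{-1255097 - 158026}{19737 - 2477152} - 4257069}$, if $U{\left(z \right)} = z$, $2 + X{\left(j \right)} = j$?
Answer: $- \frac{432549273470}{435890991813} \approx -0.99233$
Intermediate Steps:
$X{\left(j \right)} = -2 + j$
$d{\left(f \right)} = -12787 - 26 f$ ($d{\left(f \right)} = 5 + \left(\left(-2 - 13\right) - 11\right) \left(492 + f\right) = 5 + \left(-15 - 11\right) \left(492 + f\right) = 5 - 26 \left(492 + f\right) = 5 - \left(12792 + 26 f\right) = -12787 - 26 f$)
$\frac{4282459 + d{\left(1740 \right)}}{\frac{-1255097 - 158026}{19737 - 2477152} - 4257069} = \frac{4282459 - 58027}{\frac{-1255097 - 158026}{19737 - 2477152} - 4257069} = \frac{4282459 - 58027}{- \frac{1413123}{-2457415} - 4257069} = \frac{4282459 - 58027}{\left(-1413123\right) \left(- \frac{1}{2457415}\right) - 4257069} = \frac{4224432}{\frac{1413123}{2457415} - 4257069} = \frac{4224432}{- \frac{10461383803512}{2457415}} = 4224432 \left(- \frac{2457415}{10461383803512}\right) = - \frac{432549273470}{435890991813}$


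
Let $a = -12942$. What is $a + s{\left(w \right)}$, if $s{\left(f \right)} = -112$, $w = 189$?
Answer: $-13054$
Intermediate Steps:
$a + s{\left(w \right)} = -12942 - 112 = -13054$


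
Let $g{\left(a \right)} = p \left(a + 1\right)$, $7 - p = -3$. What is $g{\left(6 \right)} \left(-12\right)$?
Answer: $-840$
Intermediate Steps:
$p = 10$ ($p = 7 - -3 = 7 + 3 = 10$)
$g{\left(a \right)} = 10 + 10 a$ ($g{\left(a \right)} = 10 \left(a + 1\right) = 10 \left(1 + a\right) = 10 + 10 a$)
$g{\left(6 \right)} \left(-12\right) = \left(10 + 10 \cdot 6\right) \left(-12\right) = \left(10 + 60\right) \left(-12\right) = 70 \left(-12\right) = -840$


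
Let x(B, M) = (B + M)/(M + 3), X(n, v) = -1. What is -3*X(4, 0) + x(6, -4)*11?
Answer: -19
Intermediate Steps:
x(B, M) = (B + M)/(3 + M)
-3*X(4, 0) + x(6, -4)*11 = -3*(-1) + ((6 - 4)/(3 - 4))*11 = 3 + (2/(-1))*11 = 3 - 1*2*11 = 3 - 2*11 = 3 - 22 = -19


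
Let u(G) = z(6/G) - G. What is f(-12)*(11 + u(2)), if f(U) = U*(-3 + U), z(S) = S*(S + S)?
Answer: 4860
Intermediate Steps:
z(S) = 2*S**2 (z(S) = S*(2*S) = 2*S**2)
u(G) = -G + 72/G**2 (u(G) = 2*(6/G)**2 - G = 2*(36/G**2) - G = 72/G**2 - G = -G + 72/G**2)
f(-12)*(11 + u(2)) = (-12*(-3 - 12))*(11 + (-1*2 + 72/2**2)) = (-12*(-15))*(11 + (-2 + 72*(1/4))) = 180*(11 + (-2 + 18)) = 180*(11 + 16) = 180*27 = 4860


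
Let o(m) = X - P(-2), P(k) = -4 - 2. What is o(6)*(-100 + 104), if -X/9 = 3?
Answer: -84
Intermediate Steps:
X = -27 (X = -9*3 = -27)
P(k) = -6
o(m) = -21 (o(m) = -27 - 1*(-6) = -27 + 6 = -21)
o(6)*(-100 + 104) = -21*(-100 + 104) = -21*4 = -84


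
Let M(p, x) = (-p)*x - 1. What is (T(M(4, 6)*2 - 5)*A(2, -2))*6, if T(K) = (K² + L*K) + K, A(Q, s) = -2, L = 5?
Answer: -32340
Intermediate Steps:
M(p, x) = -1 - p*x (M(p, x) = -p*x - 1 = -1 - p*x)
T(K) = K² + 6*K (T(K) = (K² + 5*K) + K = K² + 6*K)
(T(M(4, 6)*2 - 5)*A(2, -2))*6 = ((((-1 - 1*4*6)*2 - 5)*(6 + ((-1 - 1*4*6)*2 - 5)))*(-2))*6 = ((((-1 - 24)*2 - 5)*(6 + ((-1 - 24)*2 - 5)))*(-2))*6 = (((-25*2 - 5)*(6 + (-25*2 - 5)))*(-2))*6 = (((-50 - 5)*(6 + (-50 - 5)))*(-2))*6 = (-55*(6 - 55)*(-2))*6 = (-55*(-49)*(-2))*6 = (2695*(-2))*6 = -5390*6 = -32340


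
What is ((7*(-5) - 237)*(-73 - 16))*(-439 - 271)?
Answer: -17187680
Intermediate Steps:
((7*(-5) - 237)*(-73 - 16))*(-439 - 271) = ((-35 - 237)*(-89))*(-710) = -272*(-89)*(-710) = 24208*(-710) = -17187680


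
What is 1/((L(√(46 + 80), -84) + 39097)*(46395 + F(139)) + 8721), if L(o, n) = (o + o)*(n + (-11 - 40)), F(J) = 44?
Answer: 226954288/409589858663361377 + 18807795*√14/1638359434653445508 ≈ 5.9705e-10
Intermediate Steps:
L(o, n) = 2*o*(-51 + n) (L(o, n) = (2*o)*(n - 51) = (2*o)*(-51 + n) = 2*o*(-51 + n))
1/((L(√(46 + 80), -84) + 39097)*(46395 + F(139)) + 8721) = 1/((2*√(46 + 80)*(-51 - 84) + 39097)*(46395 + 44) + 8721) = 1/((2*√126*(-135) + 39097)*46439 + 8721) = 1/((2*(3*√14)*(-135) + 39097)*46439 + 8721) = 1/((-810*√14 + 39097)*46439 + 8721) = 1/((39097 - 810*√14)*46439 + 8721) = 1/((1815625583 - 37615590*√14) + 8721) = 1/(1815634304 - 37615590*√14)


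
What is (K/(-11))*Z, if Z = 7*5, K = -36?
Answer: 1260/11 ≈ 114.55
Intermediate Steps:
Z = 35
(K/(-11))*Z = (-36/(-11))*35 = -1/11*(-36)*35 = (36/11)*35 = 1260/11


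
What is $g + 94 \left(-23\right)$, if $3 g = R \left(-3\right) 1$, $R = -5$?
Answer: $-2157$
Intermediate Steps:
$g = 5$ ($g = \frac{\left(-5\right) \left(-3\right) 1}{3} = \frac{15 \cdot 1}{3} = \frac{1}{3} \cdot 15 = 5$)
$g + 94 \left(-23\right) = 5 + 94 \left(-23\right) = 5 - 2162 = -2157$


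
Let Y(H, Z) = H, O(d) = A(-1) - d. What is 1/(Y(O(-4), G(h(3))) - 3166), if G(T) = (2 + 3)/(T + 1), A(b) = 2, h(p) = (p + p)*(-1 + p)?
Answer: -1/3160 ≈ -0.00031646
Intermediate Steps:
h(p) = 2*p*(-1 + p) (h(p) = (2*p)*(-1 + p) = 2*p*(-1 + p))
O(d) = 2 - d
G(T) = 5/(1 + T)
1/(Y(O(-4), G(h(3))) - 3166) = 1/((2 - 1*(-4)) - 3166) = 1/((2 + 4) - 3166) = 1/(6 - 3166) = 1/(-3160) = -1/3160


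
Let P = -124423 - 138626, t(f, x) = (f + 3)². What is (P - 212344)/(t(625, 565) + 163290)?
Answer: -475393/557674 ≈ -0.85246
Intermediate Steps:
t(f, x) = (3 + f)²
P = -263049
(P - 212344)/(t(625, 565) + 163290) = (-263049 - 212344)/((3 + 625)² + 163290) = -475393/(628² + 163290) = -475393/(394384 + 163290) = -475393/557674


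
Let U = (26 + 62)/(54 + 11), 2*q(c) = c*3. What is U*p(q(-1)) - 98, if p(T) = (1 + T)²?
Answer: -6348/65 ≈ -97.661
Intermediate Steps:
q(c) = 3*c/2 (q(c) = (c*3)/2 = (3*c)/2 = 3*c/2)
U = 88/65 ≈ 1.3538
U*p(q(-1)) - 98 = 88*(1 + (3/2)*(-1))²/65 - 98 = 88*(1 - 3/2)²/65 - 98 = 88*(-½)²/65 - 98 = (88/65)*(¼) - 98 = 22/65 - 98 = -6348/65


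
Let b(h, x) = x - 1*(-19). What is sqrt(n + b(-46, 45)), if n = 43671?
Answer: sqrt(43735) ≈ 209.13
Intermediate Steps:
b(h, x) = 19 + x (b(h, x) = x + 19 = 19 + x)
sqrt(n + b(-46, 45)) = sqrt(43671 + (19 + 45)) = sqrt(43671 + 64) = sqrt(43735)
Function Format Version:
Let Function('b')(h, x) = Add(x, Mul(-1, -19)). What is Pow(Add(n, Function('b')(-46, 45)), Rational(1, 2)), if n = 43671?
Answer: Pow(43735, Rational(1, 2)) ≈ 209.13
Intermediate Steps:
Function('b')(h, x) = Add(19, x) (Function('b')(h, x) = Add(x, 19) = Add(19, x))
Pow(Add(n, Function('b')(-46, 45)), Rational(1, 2)) = Pow(Add(43671, Add(19, 45)), Rational(1, 2)) = Pow(Add(43671, 64), Rational(1, 2)) = Pow(43735, Rational(1, 2))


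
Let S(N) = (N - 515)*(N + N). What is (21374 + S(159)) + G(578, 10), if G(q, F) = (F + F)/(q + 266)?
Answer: -19376969/211 ≈ -91834.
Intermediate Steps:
G(q, F) = 2*F/(266 + q) (G(q, F) = (2*F)/(266 + q) = 2*F/(266 + q))
S(N) = 2*N*(-515 + N) (S(N) = (-515 + N)*(2*N) = 2*N*(-515 + N))
(21374 + S(159)) + G(578, 10) = (21374 + 2*159*(-515 + 159)) + 2*10/(266 + 578) = (21374 + 2*159*(-356)) + 2*10/844 = (21374 - 113208) + 2*10*(1/844) = -91834 + 5/211 = -19376969/211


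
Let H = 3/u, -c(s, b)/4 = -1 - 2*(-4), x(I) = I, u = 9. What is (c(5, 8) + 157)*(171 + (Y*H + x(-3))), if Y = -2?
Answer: 21586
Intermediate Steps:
c(s, b) = -28 (c(s, b) = -4*(-1 - 2*(-4)) = -4*(-1 + 8) = -4*7 = -28)
H = 1/3 (H = 3/9 = 3*(1/9) = 1/3 ≈ 0.33333)
(c(5, 8) + 157)*(171 + (Y*H + x(-3))) = (-28 + 157)*(171 + (-2*1/3 - 3)) = 129*(171 + (-2/3 - 3)) = 129*(171 - 11/3) = 129*(502/3) = 21586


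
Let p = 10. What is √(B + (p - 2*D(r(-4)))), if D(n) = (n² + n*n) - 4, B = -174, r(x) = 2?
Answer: 2*I*√43 ≈ 13.115*I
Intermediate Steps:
D(n) = -4 + 2*n² (D(n) = (n² + n²) - 4 = 2*n² - 4 = -4 + 2*n²)
√(B + (p - 2*D(r(-4)))) = √(-174 + (10 - 2*(-4 + 2*2²))) = √(-174 + (10 - 2*(-4 + 2*4))) = √(-174 + (10 - 2*(-4 + 8))) = √(-174 + (10 - 2*4)) = √(-174 + (10 - 8)) = √(-174 + 2) = √(-172) = 2*I*√43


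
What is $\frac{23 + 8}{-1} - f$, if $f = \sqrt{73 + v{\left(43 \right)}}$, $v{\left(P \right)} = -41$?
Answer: $-31 - 4 \sqrt{2} \approx -36.657$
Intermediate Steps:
$f = 4 \sqrt{2}$ ($f = \sqrt{73 - 41} = \sqrt{32} = 4 \sqrt{2} \approx 5.6569$)
$\frac{23 + 8}{-1} - f = \frac{23 + 8}{-1} - 4 \sqrt{2} = \left(-1\right) 31 - 4 \sqrt{2} = -31 - 4 \sqrt{2}$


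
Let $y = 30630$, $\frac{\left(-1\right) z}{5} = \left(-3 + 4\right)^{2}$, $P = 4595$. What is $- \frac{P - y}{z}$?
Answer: $-5207$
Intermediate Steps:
$z = -5$ ($z = - 5 \left(-3 + 4\right)^{2} = - 5 \cdot 1^{2} = \left(-5\right) 1 = -5$)
$- \frac{P - y}{z} = - \frac{4595 - 30630}{-5} = - \frac{\left(4595 - 30630\right) \left(-1\right)}{5} = - \frac{\left(-26035\right) \left(-1\right)}{5} = \left(-1\right) 5207 = -5207$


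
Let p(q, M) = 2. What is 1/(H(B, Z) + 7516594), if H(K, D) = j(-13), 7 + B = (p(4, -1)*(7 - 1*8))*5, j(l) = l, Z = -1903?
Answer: 1/7516581 ≈ 1.3304e-7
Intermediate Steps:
B = -17 (B = -7 + (2*(7 - 1*8))*5 = -7 + (2*(7 - 8))*5 = -7 + (2*(-1))*5 = -7 - 2*5 = -7 - 10 = -17)
H(K, D) = -13
1/(H(B, Z) + 7516594) = 1/(-13 + 7516594) = 1/7516581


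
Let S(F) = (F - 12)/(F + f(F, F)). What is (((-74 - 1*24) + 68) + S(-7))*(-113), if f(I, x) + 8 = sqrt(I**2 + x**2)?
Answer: 398325/127 - 15029*sqrt(2)/127 ≈ 2969.1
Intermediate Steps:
f(I, x) = -8 + sqrt(I**2 + x**2)
S(F) = (-12 + F)/(-8 + F + sqrt(2)*sqrt(F**2)) (S(F) = (F - 12)/(F + (-8 + sqrt(F**2 + F**2))) = (-12 + F)/(F + (-8 + sqrt(2*F**2))) = (-12 + F)/(F + (-8 + sqrt(2)*sqrt(F**2))) = (-12 + F)/(-8 + F + sqrt(2)*sqrt(F**2)))
(((-74 - 1*24) + 68) + S(-7))*(-113) = (((-74 - 1*24) + 68) + (-12 - 7)/(-8 - 7 + sqrt(2)*sqrt((-7)**2)))*(-113) = (((-74 - 24) + 68) - 19/(-8 - 7 + sqrt(2)*sqrt(49)))*(-113) = ((-98 + 68) - 19/(-8 - 7 + sqrt(2)*7))*(-113) = (-30 - 19/(-8 - 7 + 7*sqrt(2)))*(-113) = (-30 - 19/(-15 + 7*sqrt(2)))*(-113) = 3390 + 2147/(-15 + 7*sqrt(2))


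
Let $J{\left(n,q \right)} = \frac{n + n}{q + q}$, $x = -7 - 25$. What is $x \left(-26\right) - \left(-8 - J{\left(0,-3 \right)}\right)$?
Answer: $840$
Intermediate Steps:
$x = -32$
$J{\left(n,q \right)} = \frac{n}{q}$ ($J{\left(n,q \right)} = \frac{2 n}{2 q} = 2 n \frac{1}{2 q} = \frac{n}{q}$)
$x \left(-26\right) - \left(-8 - J{\left(0,-3 \right)}\right) = \left(-32\right) \left(-26\right) + \left(\left(\frac{0}{-3} + 14\right) - 6\right) = 832 + \left(\left(0 \left(- \frac{1}{3}\right) + 14\right) - 6\right) = 832 + \left(\left(0 + 14\right) - 6\right) = 832 + \left(14 - 6\right) = 832 + 8 = 840$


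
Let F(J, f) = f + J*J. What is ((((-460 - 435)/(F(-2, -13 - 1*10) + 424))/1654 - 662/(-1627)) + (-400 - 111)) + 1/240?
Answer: -4451850955637/8719027920 ≈ -510.59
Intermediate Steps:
F(J, f) = f + J²
((((-460 - 435)/(F(-2, -13 - 1*10) + 424))/1654 - 662/(-1627)) + (-400 - 111)) + 1/240 = ((((-460 - 435)/(((-13 - 1*10) + (-2)²) + 424))/1654 - 662/(-1627)) + (-400 - 111)) + 1/240 = ((-895/(((-13 - 10) + 4) + 424)*(1/1654) - 662*(-1/1627)) - 511) + 1/240 = ((-895/((-23 + 4) + 424)*(1/1654) + 662/1627) - 511) + 1/240 = ((-895/(-19 + 424)*(1/1654) + 662/1627) - 511) + 1/240 = ((-895/405*(1/1654) + 662/1627) - 511) + 1/240 = ((-895*1/405*(1/1654) + 662/1627) - 511) + 1/240 = ((-179/81*1/1654 + 662/1627) - 511) + 1/240 = ((-179/133974 + 662/1627) - 511) + 1/240 = (88399555/217975698 - 511) + 1/240 = -111297182123/217975698 + 1/240 = -4451850955637/8719027920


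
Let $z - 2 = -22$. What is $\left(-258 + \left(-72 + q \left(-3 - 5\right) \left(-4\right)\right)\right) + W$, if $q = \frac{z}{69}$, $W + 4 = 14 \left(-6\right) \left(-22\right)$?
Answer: $\frac{103826}{69} \approx 1504.7$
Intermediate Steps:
$z = -20$ ($z = 2 - 22 = -20$)
$W = 1844$ ($W = -4 + 14 \left(-6\right) \left(-22\right) = -4 - -1848 = -4 + 1848 = 1844$)
$q = - \frac{20}{69} \approx -0.28986$
$\left(-258 + \left(-72 + q \left(-3 - 5\right) \left(-4\right)\right)\right) + W = \left(-258 - \left(72 + \frac{20 \left(-3 - 5\right) \left(-4\right)}{69}\right)\right) + 1844 = \left(-258 - \left(72 + \frac{20 \left(\left(-8\right) \left(-4\right)\right)}{69}\right)\right) + 1844 = \left(-258 - \frac{5608}{69}\right) + 1844 = - \frac{23410}{69} + 1844 = \frac{103826}{69}$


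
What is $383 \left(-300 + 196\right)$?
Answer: $-39832$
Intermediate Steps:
$383 \left(-300 + 196\right) = 383 \left(-104\right) = -39832$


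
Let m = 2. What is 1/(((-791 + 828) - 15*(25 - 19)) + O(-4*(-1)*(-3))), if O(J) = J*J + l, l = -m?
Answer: 1/89 ≈ 0.011236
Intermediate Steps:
l = -2 (l = -1*2 = -2)
O(J) = -2 + J² (O(J) = J*J - 2 = J² - 2 = -2 + J²)
1/(((-791 + 828) - 15*(25 - 19)) + O(-4*(-1)*(-3))) = 1/(((-791 + 828) - 15*(25 - 19)) + (-2 + (-4*(-1)*(-3))²)) = 1/((37 - 15*6) + (-2 + (4*(-3))²)) = 1/((37 - 90) + (-2 + (-12)²)) = 1/(-53 + (-2 + 144)) = 1/(-53 + 142) = 1/89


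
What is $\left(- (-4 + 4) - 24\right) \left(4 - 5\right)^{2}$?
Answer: $-24$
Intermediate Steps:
$\left(- (-4 + 4) - 24\right) \left(4 - 5\right)^{2} = \left(\left(-1\right) 0 - 24\right) \left(-1\right)^{2} = \left(0 - 24\right) 1 = \left(-24\right) 1 = -24$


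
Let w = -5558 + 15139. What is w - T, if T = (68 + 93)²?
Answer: -16340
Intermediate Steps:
w = 9581
T = 25921 (T = 161² = 25921)
w - T = 9581 - 1*25921 = 9581 - 25921 = -16340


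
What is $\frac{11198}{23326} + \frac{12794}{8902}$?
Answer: $\frac{99529360}{51912013} \approx 1.9173$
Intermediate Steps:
$\frac{11198}{23326} + \frac{12794}{8902} = 11198 \cdot \frac{1}{23326} + 12794 \cdot \frac{1}{8902} = \frac{5599}{11663} + \frac{6397}{4451} = \frac{99529360}{51912013}$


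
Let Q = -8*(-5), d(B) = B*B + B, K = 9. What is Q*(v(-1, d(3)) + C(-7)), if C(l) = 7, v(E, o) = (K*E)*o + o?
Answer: -3560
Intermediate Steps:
d(B) = B + B² (d(B) = B² + B = B + B²)
v(E, o) = o + 9*E*o (v(E, o) = (9*E)*o + o = 9*E*o + o = o + 9*E*o)
Q = 40
Q*(v(-1, d(3)) + C(-7)) = 40*((3*(1 + 3))*(1 + 9*(-1)) + 7) = 40*((3*4)*(1 - 9) + 7) = 40*(12*(-8) + 7) = 40*(-96 + 7) = 40*(-89) = -3560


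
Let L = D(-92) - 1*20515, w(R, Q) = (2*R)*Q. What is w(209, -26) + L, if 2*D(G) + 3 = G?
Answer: -62861/2 ≈ -31431.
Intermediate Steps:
D(G) = -3/2 + G/2
w(R, Q) = 2*Q*R
L = -41125/2 (L = (-3/2 + (½)*(-92)) - 1*20515 = (-3/2 - 46) - 20515 = -95/2 - 20515 = -41125/2 ≈ -20563.)
w(209, -26) + L = 2*(-26)*209 - 41125/2 = -10868 - 41125/2 = -62861/2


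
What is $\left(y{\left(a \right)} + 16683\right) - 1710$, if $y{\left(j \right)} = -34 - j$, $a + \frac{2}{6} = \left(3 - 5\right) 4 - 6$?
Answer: $\frac{44860}{3} \approx 14953.0$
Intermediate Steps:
$a = - \frac{43}{3}$ ($a = - \frac{1}{3} + \left(\left(3 - 5\right) 4 - 6\right) = - \frac{1}{3} - 14 = - \frac{43}{3} \approx -14.333$)
$\left(y{\left(a \right)} + 16683\right) - 1710 = \left(\left(-34 - - \frac{43}{3}\right) + 16683\right) - 1710 = \left(\left(-34 + \frac{43}{3}\right) + 16683\right) - 1710 = \left(- \frac{59}{3} + 16683\right) - 1710 = \frac{49990}{3} - 1710 = \frac{44860}{3}$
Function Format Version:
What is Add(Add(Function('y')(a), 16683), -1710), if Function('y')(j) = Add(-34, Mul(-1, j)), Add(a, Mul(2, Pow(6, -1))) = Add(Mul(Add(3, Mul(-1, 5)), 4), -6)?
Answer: Rational(44860, 3) ≈ 14953.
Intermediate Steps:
a = Rational(-43, 3) (a = Add(Rational(-1, 3), Add(Mul(Add(3, Mul(-1, 5)), 4), -6)) = Add(Rational(-1, 3), Add(Mul(Add(3, -5), 4), -6)) = Add(Rational(-1, 3), Add(Mul(-2, 4), -6)) = Add(Rational(-1, 3), Add(-8, -6)) = Add(Rational(-1, 3), -14) = Rational(-43, 3) ≈ -14.333)
Add(Add(Function('y')(a), 16683), -1710) = Add(Add(Add(-34, Mul(-1, Rational(-43, 3))), 16683), -1710) = Add(Add(Add(-34, Rational(43, 3)), 16683), -1710) = Add(Add(Rational(-59, 3), 16683), -1710) = Add(Rational(49990, 3), -1710) = Rational(44860, 3)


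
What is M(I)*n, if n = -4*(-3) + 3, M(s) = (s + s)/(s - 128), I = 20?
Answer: -50/9 ≈ -5.5556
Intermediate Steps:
M(s) = 2*s/(-128 + s) (M(s) = (2*s)/(-128 + s) = 2*s/(-128 + s))
n = 15 (n = 12 + 3 = 15)
M(I)*n = (2*20/(-128 + 20))*15 = (2*20/(-108))*15 = (2*20*(-1/108))*15 = -10/27*15 = -50/9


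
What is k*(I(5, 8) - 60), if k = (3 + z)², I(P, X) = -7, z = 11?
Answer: -13132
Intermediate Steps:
k = 196 (k = (3 + 11)² = 14² = 196)
k*(I(5, 8) - 60) = 196*(-7 - 60) = 196*(-67) = -13132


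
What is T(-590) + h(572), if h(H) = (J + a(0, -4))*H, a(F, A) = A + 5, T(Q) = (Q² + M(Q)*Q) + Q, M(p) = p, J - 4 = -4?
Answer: 696182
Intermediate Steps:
J = 0 (J = 4 - 4 = 0)
T(Q) = Q + 2*Q² (T(Q) = (Q² + Q*Q) + Q = (Q² + Q²) + Q = 2*Q² + Q = Q + 2*Q²)
a(F, A) = 5 + A
h(H) = H (h(H) = (0 + (5 - 4))*H = (0 + 1)*H = 1*H = H)
T(-590) + h(572) = -590*(1 + 2*(-590)) + 572 = -590*(1 - 1180) + 572 = -590*(-1179) + 572 = 695610 + 572 = 696182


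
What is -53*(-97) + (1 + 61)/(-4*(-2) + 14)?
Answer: 56582/11 ≈ 5143.8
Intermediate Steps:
-53*(-97) + (1 + 61)/(-4*(-2) + 14) = 5141 + 62/(8 + 14) = 5141 + 62/22 = 5141 + 62*(1/22) = 5141 + 31/11 = 56582/11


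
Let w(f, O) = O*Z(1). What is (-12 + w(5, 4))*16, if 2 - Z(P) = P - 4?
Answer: 128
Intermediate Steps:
Z(P) = 6 - P (Z(P) = 2 - (P - 4) = 2 - (-4 + P) = 2 + (4 - P) = 6 - P)
w(f, O) = 5*O (w(f, O) = O*(6 - 1*1) = O*(6 - 1) = O*5 = 5*O)
(-12 + w(5, 4))*16 = (-12 + 5*4)*16 = (-12 + 20)*16 = 8*16 = 128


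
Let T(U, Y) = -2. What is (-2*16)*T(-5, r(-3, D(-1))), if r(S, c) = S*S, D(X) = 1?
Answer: 64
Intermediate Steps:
r(S, c) = S**2
(-2*16)*T(-5, r(-3, D(-1))) = -2*16*(-2) = -32*(-2) = 64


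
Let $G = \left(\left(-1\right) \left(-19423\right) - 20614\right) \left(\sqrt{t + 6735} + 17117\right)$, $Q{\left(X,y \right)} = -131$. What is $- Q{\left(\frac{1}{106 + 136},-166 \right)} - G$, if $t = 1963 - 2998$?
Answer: $20386478 + 11910 \sqrt{57} \approx 2.0476 \cdot 10^{7}$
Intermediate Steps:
$t = -1035$ ($t = 1963 - 2998 = -1035$)
$G = -20386347 - 11910 \sqrt{57}$ ($G = \left(\left(-1\right) \left(-19423\right) - 20614\right) \left(\sqrt{-1035 + 6735} + 17117\right) = \left(19423 - 20614\right) \left(\sqrt{5700} + 17117\right) = - 1191 \left(10 \sqrt{57} + 17117\right) = - 1191 \left(17117 + 10 \sqrt{57}\right) = -20386347 - 11910 \sqrt{57} \approx -2.0476 \cdot 10^{7}$)
$- Q{\left(\frac{1}{106 + 136},-166 \right)} - G = \left(-1\right) \left(-131\right) - \left(-20386347 - 11910 \sqrt{57}\right) = 131 + \left(20386347 + 11910 \sqrt{57}\right) = 20386478 + 11910 \sqrt{57}$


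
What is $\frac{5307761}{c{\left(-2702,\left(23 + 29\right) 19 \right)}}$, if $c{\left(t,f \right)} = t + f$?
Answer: $- \frac{5307761}{1714} \approx -3096.7$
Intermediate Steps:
$c{\left(t,f \right)} = f + t$
$\frac{5307761}{c{\left(-2702,\left(23 + 29\right) 19 \right)}} = \frac{5307761}{\left(23 + 29\right) 19 - 2702} = \frac{5307761}{52 \cdot 19 - 2702} = \frac{5307761}{988 - 2702} = \frac{5307761}{-1714} = 5307761 \left(- \frac{1}{1714}\right) = - \frac{5307761}{1714}$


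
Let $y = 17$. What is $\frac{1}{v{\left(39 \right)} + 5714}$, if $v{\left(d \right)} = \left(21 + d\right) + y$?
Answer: $\frac{1}{5791} \approx 0.00017268$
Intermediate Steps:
$v{\left(d \right)} = 38 + d$ ($v{\left(d \right)} = \left(21 + d\right) + 17 = 38 + d$)
$\frac{1}{v{\left(39 \right)} + 5714} = \frac{1}{\left(38 + 39\right) + 5714} = \frac{1}{77 + 5714} = \frac{1}{5791}$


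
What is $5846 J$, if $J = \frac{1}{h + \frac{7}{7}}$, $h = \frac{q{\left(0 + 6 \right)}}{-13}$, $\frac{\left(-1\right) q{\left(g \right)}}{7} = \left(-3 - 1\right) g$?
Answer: $- \frac{75998}{155} \approx -490.31$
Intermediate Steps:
$q{\left(g \right)} = 28 g$ ($q{\left(g \right)} = - 7 \left(-3 - 1\right) g = - 7 \left(- 4 g\right) = 28 g$)
$h = - \frac{168}{13}$ ($h = \frac{28 \left(0 + 6\right)}{-13} = 28 \cdot 6 \left(- \frac{1}{13}\right) = 168 \left(- \frac{1}{13}\right) = - \frac{168}{13} \approx -12.923$)
$J = - \frac{13}{155}$ ($J = \frac{1}{- \frac{168}{13} + \frac{7}{7}} = \frac{1}{- \frac{168}{13} + 7 \cdot \frac{1}{7}} = \frac{1}{- \frac{168}{13} + 1} = \frac{1}{- \frac{155}{13}} = - \frac{13}{155} \approx -0.083871$)
$5846 J = 5846 \left(- \frac{13}{155}\right) = - \frac{75998}{155}$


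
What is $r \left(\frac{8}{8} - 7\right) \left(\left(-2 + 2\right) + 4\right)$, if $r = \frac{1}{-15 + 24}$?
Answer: $- \frac{8}{3} \approx -2.6667$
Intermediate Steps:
$r = \frac{1}{9} \approx 0.11111$
$r \left(\frac{8}{8} - 7\right) \left(\left(-2 + 2\right) + 4\right) = \frac{\left(\frac{8}{8} - 7\right) \left(\left(-2 + 2\right) + 4\right)}{9} = \frac{\left(8 \cdot \frac{1}{8} - 7\right) \left(0 + 4\right)}{9} = \frac{\left(1 - 7\right) 4}{9} = \frac{\left(-6\right) 4}{9} = \frac{1}{9} \left(-24\right) = - \frac{8}{3}$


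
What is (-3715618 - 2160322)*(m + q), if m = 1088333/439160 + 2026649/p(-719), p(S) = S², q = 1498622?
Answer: -99958992944325088744681/11351429638 ≈ -8.8059e+12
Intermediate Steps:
m = 1452648890853/227028592760 (m = 1088333/439160 + 2026649/((-719)²) = 1088333*(1/439160) + 2026649/516961 = 1088333/439160 + 2026649*(1/516961) = 1088333/439160 + 2026649/516961 = 1452648890853/227028592760 ≈ 6.3985)
(-3715618 - 2160322)*(m + q) = (-3715618 - 2160322)*(1452648890853/227028592760 + 1498622) = -5875940*340231496388067573/227028592760 = -99958992944325088744681/11351429638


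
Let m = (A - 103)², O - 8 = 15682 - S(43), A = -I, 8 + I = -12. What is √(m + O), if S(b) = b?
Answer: 6*√626 ≈ 150.12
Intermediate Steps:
I = -20 (I = -8 - 12 = -20)
A = 20 (A = -1*(-20) = 20)
O = 15647 (O = 8 + (15682 - 1*43) = 8 + (15682 - 43) = 8 + 15639 = 15647)
m = 6889 (m = (20 - 103)² = (-83)² = 6889)
√(m + O) = √(6889 + 15647) = √22536 = 6*√626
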